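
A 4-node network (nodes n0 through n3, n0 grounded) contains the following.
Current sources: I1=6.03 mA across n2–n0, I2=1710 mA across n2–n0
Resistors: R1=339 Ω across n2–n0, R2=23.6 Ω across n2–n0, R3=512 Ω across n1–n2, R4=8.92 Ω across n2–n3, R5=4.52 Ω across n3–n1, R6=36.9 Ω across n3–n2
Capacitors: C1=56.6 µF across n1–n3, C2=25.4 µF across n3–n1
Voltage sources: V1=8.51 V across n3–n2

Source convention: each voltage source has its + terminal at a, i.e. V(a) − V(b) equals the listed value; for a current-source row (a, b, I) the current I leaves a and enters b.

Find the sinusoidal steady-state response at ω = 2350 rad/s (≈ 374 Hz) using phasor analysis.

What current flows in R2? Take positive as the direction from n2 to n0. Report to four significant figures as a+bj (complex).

-1.604+0.000j A

Element admittances at ω=2350 rad/s:
  I1: injects 0.00603 A into n0 (from n2)
  Y(R1) = 0.002950+0.000j S between n2,n0
  I2: injects 1.71 A into n0 (from n2)
  Y(R2) = 0.04237+0.000j S between n2,n0
  Y(R3) = 0.001953+0.000j S between n1,n2
  Y(C1) = 0.000+0.1330j S between n1,n3
  Y(R4) = 0.1121+0.000j S between n2,n3
  Y(C2) = 0.000+0.05969j S between n3,n1
  Y(R5) = 0.2212+0.000j S between n3,n1
  Y(R6) = 0.02710+0.000j S between n3,n2
  V1: constraint V(n3)−V(n2) = 8.51
Assemble and solve the 4×4 MNA system:
  V(n1)=-29.40+0.03684j  V(n2)=-37.86+0.000j  V(n3)=-29.35+0.000j
  i(V1)=-1.201-7.195e-05j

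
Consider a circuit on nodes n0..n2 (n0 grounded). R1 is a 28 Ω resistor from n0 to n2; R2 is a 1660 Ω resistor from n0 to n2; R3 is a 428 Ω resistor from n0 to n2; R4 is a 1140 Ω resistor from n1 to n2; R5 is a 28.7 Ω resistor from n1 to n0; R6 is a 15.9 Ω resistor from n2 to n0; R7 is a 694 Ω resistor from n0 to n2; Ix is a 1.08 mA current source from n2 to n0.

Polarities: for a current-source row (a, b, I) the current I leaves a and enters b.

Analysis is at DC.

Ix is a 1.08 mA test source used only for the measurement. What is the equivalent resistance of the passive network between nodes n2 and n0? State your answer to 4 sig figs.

MNA unknowns: 2 node voltages V₁..V_2
R1: Y=0.03571 on G[0,2]
R2: Y=0.0006024 on G[0,2]
R3: Y=0.002336 on G[0,2]
R4: Y=0.0008772 on G[1,2]
R5: Y=0.03484 on G[1,0]
R6: Y=0.06289 on G[2,0]
R7: Y=0.001441 on G[0,2]
Ix: z[2]−=0.00108, z[0]+=0.00108
solve → V1=-0.0002554, V2=-0.01040

R_eq = 9.630 Ω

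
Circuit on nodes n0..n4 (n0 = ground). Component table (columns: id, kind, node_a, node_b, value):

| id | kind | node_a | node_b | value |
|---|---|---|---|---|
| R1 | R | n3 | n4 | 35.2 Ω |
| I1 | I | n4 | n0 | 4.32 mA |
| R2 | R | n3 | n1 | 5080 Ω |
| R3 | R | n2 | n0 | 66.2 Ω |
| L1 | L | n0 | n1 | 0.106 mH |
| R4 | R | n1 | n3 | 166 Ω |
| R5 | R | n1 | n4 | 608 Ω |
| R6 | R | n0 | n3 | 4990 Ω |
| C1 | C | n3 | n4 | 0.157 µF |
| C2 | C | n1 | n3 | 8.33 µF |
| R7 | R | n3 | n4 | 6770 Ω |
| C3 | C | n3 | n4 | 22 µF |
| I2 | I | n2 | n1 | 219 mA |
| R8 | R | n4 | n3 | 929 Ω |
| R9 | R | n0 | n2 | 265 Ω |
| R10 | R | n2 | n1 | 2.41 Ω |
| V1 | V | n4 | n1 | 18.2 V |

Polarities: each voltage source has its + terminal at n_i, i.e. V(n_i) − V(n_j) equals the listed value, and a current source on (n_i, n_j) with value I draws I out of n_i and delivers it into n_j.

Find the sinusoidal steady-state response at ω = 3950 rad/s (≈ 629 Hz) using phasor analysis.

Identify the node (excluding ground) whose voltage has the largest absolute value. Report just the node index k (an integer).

4

Element admittances at ω=3950 rad/s:
  Y(R1) = 0.02841+0.000j S between n3,n4
  I1: injects 0.00432 A into n0 (from n4)
  Y(R2) = 0.0001969+0.000j S between n3,n1
  Y(R3) = 0.01511+0.000j S between n2,n0
  Y(L1) = 0.000-2.388j S between n0,n1
  Y(R4) = 0.006024+0.000j S between n1,n3
  Y(R5) = 0.001645+0.000j S between n1,n4
  Y(R6) = 0.0002004+0.000j S between n0,n3
  Y(C1) = 0.000+0.0006201j S between n3,n4
  Y(C2) = 0.000+0.03290j S between n1,n3
  Y(R7) = 0.0001477+0.000j S between n3,n4
  Y(C3) = 0.000+0.08690j S between n3,n4
  I2: injects 0.219 A into n1 (from n2)
  Y(R8) = 0.001076+0.000j S between n4,n3
  Y(R9) = 0.003774+0.000j S between n0,n2
  Y(R10) = 0.4149+0.000j S between n2,n1
  V1: constraint V(n4)−V(n1) = 18.2
Assemble and solve the 5×5 MNA system:
  V(n1)=-3.181e-05+0.001060j  V(n2)=-0.5049+0.001014j  V(n3)=13.37-0.4747j  V(n4)=18.20+0.001060j
  i(V1)=-0.1358-0.4369j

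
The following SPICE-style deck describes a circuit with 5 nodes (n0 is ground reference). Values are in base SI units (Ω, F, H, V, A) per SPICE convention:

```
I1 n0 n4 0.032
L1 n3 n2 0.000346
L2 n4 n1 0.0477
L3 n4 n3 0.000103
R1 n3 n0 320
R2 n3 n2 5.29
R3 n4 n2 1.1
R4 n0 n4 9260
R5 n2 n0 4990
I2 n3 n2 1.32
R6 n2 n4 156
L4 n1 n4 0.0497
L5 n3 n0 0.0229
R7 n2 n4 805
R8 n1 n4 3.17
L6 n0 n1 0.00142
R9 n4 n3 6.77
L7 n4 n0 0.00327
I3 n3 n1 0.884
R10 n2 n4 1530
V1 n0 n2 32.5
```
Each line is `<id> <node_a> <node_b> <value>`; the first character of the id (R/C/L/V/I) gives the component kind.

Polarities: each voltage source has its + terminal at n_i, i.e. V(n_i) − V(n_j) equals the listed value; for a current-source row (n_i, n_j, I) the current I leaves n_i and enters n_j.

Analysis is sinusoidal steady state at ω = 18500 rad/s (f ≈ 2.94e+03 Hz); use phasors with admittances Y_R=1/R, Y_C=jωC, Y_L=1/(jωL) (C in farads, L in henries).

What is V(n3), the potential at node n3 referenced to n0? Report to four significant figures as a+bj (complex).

-33.93-3.476j V

Apply KCL at each of the 4 non-ground nodes and solve the resulting linear system.
Node n1: branches {L2, L4, R8, L6, I3} → V_1 = -29.24-4.909j
Node n2: branches {L1, R2, R3, R5, I2, R6, R7, R10, V1} → V_2 = -32.50+0.000j
Node n3: branches {L1, L3, R1, R2, I2, L5, R9, I3} → V_3 = -33.93-3.476j
Node n4: branches {I1, L2, L3, R3, R4, R6, L4, R7, R8, R9, L7, R10} → V_4 = -32.66-1.405j
Source currents: i(V1)=-0.3664+1.722j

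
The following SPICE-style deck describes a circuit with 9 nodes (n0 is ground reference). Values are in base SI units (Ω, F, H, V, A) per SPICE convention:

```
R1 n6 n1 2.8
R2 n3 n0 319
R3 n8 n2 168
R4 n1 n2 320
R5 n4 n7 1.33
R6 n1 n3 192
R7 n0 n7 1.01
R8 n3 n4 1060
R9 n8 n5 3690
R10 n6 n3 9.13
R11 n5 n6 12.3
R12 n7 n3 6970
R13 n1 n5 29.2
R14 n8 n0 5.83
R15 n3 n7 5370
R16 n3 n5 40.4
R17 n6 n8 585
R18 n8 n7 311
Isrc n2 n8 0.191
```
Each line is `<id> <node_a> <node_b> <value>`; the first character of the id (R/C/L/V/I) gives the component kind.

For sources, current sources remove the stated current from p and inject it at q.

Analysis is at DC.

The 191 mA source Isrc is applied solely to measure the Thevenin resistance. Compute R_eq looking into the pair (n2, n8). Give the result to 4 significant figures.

R_eq = 124.8 Ω

Element admittances at DC:
  Y(R1) = 0.3571 S between n6,n1
  Y(R2) = 0.003135 S between n3,n0
  Y(R3) = 0.005952 S between n8,n2
  Y(R4) = 0.003125 S between n1,n2
  Y(R5) = 0.7519 S between n4,n7
  Y(R6) = 0.005208 S between n1,n3
  Y(R7) = 0.9901 S between n0,n7
  Y(R8) = 0.0009434 S between n3,n4
  Y(R9) = 0.0002710 S between n8,n5
  Y(R10) = 0.1095 S between n6,n3
  Y(R11) = 0.08130 S between n5,n6
  Y(R12) = 0.0001435 S between n7,n3
  Y(R13) = 0.03425 S between n1,n5
  Y(R14) = 0.1715 S between n8,n0
  Y(R15) = 0.0001862 S between n3,n7
  Y(R16) = 0.02475 S between n3,n5
  Y(R17) = 0.001709 S between n6,n8
  Y(R18) = 0.003215 S between n8,n7
  Isrc: injects 0.191 A into n8 (from n2)
Assemble and solve the 8×8 MNA system:
  V(n1)=-7.920  V(n2)=-23.64  V(n3)=-7.562  V(n4)=-0.01852  V(n5)=-7.773  V(n6)=-7.802  V(n7)=-0.009055  V(n8)=0.1905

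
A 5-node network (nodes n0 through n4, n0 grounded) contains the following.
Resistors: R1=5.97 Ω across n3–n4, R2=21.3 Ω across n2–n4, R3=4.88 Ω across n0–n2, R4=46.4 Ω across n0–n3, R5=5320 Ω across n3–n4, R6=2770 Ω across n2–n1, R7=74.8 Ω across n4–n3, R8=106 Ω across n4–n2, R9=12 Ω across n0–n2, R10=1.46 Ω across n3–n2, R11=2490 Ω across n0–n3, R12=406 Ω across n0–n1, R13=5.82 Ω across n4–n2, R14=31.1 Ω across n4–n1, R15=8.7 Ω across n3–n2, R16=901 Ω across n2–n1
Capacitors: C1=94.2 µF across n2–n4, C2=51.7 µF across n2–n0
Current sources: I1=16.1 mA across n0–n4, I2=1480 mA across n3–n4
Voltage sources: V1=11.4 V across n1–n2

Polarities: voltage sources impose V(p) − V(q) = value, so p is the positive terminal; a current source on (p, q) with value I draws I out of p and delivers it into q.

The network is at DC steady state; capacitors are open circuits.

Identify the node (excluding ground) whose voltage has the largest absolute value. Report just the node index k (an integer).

Element admittances at DC:
  Y(R1) = 0.1675 S between n3,n4
  Y(R2) = 0.04695 S between n2,n4
  Y(R3) = 0.2049 S between n0,n2
  Y(R4) = 0.02155 S between n0,n3
  Y(R5) = 0.0001880 S between n3,n4
  Y(R6) = 0.0003610 S between n2,n1
  Y(R7) = 0.01337 S between n4,n3
  Y(C1) = 0.000 S between n2,n4
  Y(R8) = 0.009434 S between n4,n2
  Y(R9) = 0.08333 S between n0,n2
  Y(R10) = 0.6849 S between n3,n2
  Y(C2) = 0.000 S between n2,n0
  Y(R11) = 0.0004016 S between n0,n3
  Y(R12) = 0.002463 S between n0,n1
  Y(R13) = 0.1718 S between n4,n2
  Y(R14) = 0.03215 S between n4,n1
  I1: injects 0.0161 A into n4 (from n0)
  I2: injects 1.48 A into n4 (from n3)
  Y(R15) = 0.1149 S between n3,n2
  Y(R16) = 0.001110 S between n2,n1
  V1: constraint V(n1)−V(n2) = 11.4
Assemble and solve the 5×5 MNA system:
  V(n1)=11.42  V(n2)=0.01585  V(n3)=-0.7555  V(n4)=3.919
  i(V1)=-0.2859

1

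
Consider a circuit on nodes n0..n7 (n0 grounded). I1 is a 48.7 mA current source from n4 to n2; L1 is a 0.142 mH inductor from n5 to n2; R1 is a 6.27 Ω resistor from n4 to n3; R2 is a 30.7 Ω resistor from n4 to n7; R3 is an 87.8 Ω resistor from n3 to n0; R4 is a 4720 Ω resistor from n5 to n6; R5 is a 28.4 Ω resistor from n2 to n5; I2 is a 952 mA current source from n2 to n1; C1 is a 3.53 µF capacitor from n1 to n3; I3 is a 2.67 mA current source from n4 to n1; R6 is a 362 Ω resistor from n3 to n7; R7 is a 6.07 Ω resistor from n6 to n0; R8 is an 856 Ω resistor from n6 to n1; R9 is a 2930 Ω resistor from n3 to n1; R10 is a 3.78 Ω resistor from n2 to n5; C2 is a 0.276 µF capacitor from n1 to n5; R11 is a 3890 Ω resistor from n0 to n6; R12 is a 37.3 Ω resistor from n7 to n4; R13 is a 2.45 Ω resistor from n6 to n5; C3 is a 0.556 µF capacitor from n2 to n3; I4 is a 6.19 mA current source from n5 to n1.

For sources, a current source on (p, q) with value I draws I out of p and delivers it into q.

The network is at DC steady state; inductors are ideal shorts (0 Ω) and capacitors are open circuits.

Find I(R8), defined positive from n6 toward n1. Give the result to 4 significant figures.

Apply KCL at each of the 7 non-ground nodes and solve the resulting linear system.
Node n1: branches {I2, C1, I3, R8, R9, C2, I4} → V_1 = 639.0
Node n2: branches {I1, L1, R5, I2, R10, C3} → V_2 = -3.208
Node n3: branches {R1, R3, C1, R6, R9, C3} → V_3 = 14.21
Node n4: branches {I1, R1, R2, I3, R12} → V_4 = 13.89
Node n5: branches {L1, R4, R5, R10, C2, R13, I4} → V_5 = -3.208
Node n6: branches {R4, R7, R8, R11, R13} → V_6 = -0.9810
Node n7: branches {R2, R6, R12} → V_7 = 13.91
Source currents: i(L1)=0.9033

-0.7476 A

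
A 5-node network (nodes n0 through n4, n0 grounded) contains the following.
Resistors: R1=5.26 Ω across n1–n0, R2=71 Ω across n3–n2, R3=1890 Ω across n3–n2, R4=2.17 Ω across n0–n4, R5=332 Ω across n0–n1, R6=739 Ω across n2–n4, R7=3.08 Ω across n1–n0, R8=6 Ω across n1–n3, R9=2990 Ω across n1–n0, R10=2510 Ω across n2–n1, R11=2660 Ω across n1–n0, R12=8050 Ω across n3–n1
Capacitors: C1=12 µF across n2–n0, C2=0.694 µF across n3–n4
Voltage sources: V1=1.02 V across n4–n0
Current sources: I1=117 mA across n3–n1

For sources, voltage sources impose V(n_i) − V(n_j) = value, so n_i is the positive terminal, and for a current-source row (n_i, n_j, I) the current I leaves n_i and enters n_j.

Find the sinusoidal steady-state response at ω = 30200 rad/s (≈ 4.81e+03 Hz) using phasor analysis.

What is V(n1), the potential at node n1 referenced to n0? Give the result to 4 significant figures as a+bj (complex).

Apply KCL at each of the 4 non-ground nodes and solve the resulting linear system.
Node n1: branches {R1, R5, R7, R8, R9, R10, R11, R12, I1} → V_1 = 0.02670+0.05887j
Node n2: branches {R2, R3, R6, C1, R10} → V_2 = 0.008901+0.02043j
Node n3: branches {R2, R3, R8, C2, R12, I1} → V_3 = -0.5917+0.2420j
Node n4: branches {R4, R6, C2, V1} → V_4 = 1.020+0.000j
Source currents: i(V1)=-0.4765-0.03375j

0.02670+0.05887j V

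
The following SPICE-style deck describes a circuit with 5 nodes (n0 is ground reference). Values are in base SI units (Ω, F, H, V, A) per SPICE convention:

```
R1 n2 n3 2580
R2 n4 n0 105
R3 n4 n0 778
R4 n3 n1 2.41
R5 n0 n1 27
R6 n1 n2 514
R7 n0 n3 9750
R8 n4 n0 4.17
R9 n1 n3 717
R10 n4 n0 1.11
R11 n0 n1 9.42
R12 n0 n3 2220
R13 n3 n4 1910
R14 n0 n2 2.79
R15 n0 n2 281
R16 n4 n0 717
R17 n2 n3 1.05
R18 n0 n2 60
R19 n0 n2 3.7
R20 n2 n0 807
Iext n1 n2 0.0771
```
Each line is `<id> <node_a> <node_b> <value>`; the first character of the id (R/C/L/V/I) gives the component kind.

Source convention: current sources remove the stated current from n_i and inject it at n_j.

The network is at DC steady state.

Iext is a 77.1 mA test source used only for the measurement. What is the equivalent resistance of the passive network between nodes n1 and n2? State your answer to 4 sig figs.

R_eq = 2.445 Ω

MNA unknowns: 4 node voltages V₁..V_4
R1: Y=0.0003876 on G[2,3]
R2: Y=0.009524 on G[4,0]
R3: Y=0.001285 on G[4,0]
R4: Y=0.4149 on G[3,1]
R5: Y=0.03704 on G[0,1]
R6: Y=0.001946 on G[1,2]
R7: Y=0.0001026 on G[0,3]
R8: Y=0.2398 on G[4,0]
R9: Y=0.001395 on G[1,3]
R10: Y=0.9009 on G[4,0]
R11: Y=0.1062 on G[0,1]
R12: Y=0.0004505 on G[0,3]
R13: Y=0.0005236 on G[3,4]
R14: Y=0.3584 on G[0,2]
R15: Y=0.003559 on G[0,2]
R16: Y=0.001395 on G[4,0]
R17: Y=0.9524 on G[2,3]
R18: Y=0.01667 on G[0,2]
R19: Y=0.2703 on G[0,2]
R20: Y=0.001239 on G[2,0]
Iext: z[1]−=0.0771, z[2]+=0.0771
solve → V1=-0.1544, V2=0.03405, V3=-0.02325, V4=-1.055e-05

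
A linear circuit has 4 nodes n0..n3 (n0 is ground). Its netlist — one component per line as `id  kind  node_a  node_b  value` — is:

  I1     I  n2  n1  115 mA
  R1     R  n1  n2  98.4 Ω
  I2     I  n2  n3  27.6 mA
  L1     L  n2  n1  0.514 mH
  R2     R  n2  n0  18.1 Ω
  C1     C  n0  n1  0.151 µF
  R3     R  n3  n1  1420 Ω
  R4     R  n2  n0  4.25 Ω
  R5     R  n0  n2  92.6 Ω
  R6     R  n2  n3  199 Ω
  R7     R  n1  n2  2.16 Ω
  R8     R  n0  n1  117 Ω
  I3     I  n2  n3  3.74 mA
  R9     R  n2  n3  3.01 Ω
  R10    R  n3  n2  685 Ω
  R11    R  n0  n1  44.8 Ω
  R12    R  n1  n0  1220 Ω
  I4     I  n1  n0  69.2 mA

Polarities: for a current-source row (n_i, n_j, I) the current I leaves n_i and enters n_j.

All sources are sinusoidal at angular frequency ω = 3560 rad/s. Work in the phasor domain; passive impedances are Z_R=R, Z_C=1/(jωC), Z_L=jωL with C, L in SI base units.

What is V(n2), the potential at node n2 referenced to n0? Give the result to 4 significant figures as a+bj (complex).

MNA unknowns: 3 node voltages V₁..V_3
I1: z[2]−=0.115, z[1]+=0.115
R1: Y=0.01016+0.000j on G[1,2]
I2: z[2]−=0.0276, z[3]+=0.0276
L1: Y=0.000-0.5465j on G[2,1]
R2: Y=0.05525+0.000j on G[2,0]
C1: Y=0.000+0.0005376j on G[0,1]
R3: Y=0.0007042+0.000j on G[3,1]
R4: Y=0.2353+0.000j on G[2,0]
R5: Y=0.01080+0.000j on G[0,2]
R6: Y=0.005025+0.000j on G[2,3]
R7: Y=0.4630+0.000j on G[1,2]
R8: Y=0.008547+0.000j on G[0,1]
I3: z[2]−=0.00374, z[3]+=0.00374
R9: Y=0.3322+0.000j on G[2,3]
R10: Y=0.001460+0.000j on G[3,2]
R11: Y=0.02232+0.000j on G[0,1]
R12: Y=0.0008197+0.000j on G[1,0]
I4: z[1]−=0.0692, z[0]+=0.0692
solve → V1=-0.1645+0.04741j, V2=-0.2123-0.004692j, V3=-0.1198-0.004584j

-0.2123-0.004692j V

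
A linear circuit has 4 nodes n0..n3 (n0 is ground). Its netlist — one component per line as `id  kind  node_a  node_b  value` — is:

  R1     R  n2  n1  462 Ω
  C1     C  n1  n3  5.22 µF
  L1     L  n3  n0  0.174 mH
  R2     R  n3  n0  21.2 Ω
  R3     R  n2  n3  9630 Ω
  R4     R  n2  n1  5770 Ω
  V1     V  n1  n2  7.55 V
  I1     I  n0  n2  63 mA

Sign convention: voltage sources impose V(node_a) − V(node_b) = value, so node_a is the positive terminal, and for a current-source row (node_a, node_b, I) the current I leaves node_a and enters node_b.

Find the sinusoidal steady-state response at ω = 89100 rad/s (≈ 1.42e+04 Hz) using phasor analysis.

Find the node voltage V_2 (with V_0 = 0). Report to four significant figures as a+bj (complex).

-7.085+0.4992j V

MNA unknowns: 3 node voltages V₁..V_3 plus 1 source current (V1)
R1: Y=0.002165+0.000j on G[2,1]
C1: Y=0.000+0.4651j on G[1,3]
L1: Y=0.000-0.06450j on G[3,0]
R2: Y=0.04717+0.000j on G[3,0]
R3: Y=0.0001038+0.000j on G[2,3]
R4: Y=0.0001733+0.000j on G[2,1]
V1: row V1−V2=7.55, i_V1 at 1,2
I1: z[0]−=0.063, z[2]+=0.063
solve → V1=0.4654+0.4992j, V2=-7.085+0.4992j, V3=0.4654+0.6364j
aux → i_V1=-0.08143-1.424e-05j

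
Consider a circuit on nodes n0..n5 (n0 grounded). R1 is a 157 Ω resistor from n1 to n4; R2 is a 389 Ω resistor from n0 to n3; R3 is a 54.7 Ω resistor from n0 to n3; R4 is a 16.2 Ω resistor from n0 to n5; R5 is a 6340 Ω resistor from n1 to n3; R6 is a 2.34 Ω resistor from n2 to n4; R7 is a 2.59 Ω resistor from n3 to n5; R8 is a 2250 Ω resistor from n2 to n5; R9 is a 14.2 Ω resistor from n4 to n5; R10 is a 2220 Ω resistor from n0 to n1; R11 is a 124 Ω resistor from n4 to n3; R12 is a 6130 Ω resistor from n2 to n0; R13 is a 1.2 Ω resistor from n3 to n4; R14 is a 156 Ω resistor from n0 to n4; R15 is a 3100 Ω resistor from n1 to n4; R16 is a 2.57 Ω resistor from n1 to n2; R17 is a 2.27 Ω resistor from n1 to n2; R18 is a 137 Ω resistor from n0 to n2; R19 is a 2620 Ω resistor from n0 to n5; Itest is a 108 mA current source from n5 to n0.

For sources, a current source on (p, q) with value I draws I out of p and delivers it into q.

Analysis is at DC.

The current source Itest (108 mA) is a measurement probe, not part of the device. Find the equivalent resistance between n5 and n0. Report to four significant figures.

R_eq = 10.57 Ω

MNA unknowns: 5 node voltages V₁..V_5
R1: Y=0.006369 on G[1,4]
R2: Y=0.002571 on G[0,3]
R3: Y=0.01828 on G[0,3]
R4: Y=0.06173 on G[0,5]
R5: Y=0.0001577 on G[1,3]
R6: Y=0.4274 on G[2,4]
R7: Y=0.3861 on G[3,5]
R8: Y=0.0004444 on G[2,5]
R9: Y=0.07042 on G[4,5]
R10: Y=0.0004505 on G[0,1]
R11: Y=0.008065 on G[4,3]
R12: Y=0.0001631 on G[2,0]
R13: Y=0.8333 on G[3,4]
R14: Y=0.006410 on G[0,4]
R15: Y=0.0003226 on G[1,4]
R16: Y=0.3891 on G[1,2]
R17: Y=0.4405 on G[1,2]
R18: Y=0.007299 on G[0,2]
R19: Y=0.0003817 on G[0,5]
Itest: z[5]−=0.108, z[0]+=0.108
solve → V1=-1.033, V2=-1.033, V3=-1.062, V4=-1.052, V5=-1.142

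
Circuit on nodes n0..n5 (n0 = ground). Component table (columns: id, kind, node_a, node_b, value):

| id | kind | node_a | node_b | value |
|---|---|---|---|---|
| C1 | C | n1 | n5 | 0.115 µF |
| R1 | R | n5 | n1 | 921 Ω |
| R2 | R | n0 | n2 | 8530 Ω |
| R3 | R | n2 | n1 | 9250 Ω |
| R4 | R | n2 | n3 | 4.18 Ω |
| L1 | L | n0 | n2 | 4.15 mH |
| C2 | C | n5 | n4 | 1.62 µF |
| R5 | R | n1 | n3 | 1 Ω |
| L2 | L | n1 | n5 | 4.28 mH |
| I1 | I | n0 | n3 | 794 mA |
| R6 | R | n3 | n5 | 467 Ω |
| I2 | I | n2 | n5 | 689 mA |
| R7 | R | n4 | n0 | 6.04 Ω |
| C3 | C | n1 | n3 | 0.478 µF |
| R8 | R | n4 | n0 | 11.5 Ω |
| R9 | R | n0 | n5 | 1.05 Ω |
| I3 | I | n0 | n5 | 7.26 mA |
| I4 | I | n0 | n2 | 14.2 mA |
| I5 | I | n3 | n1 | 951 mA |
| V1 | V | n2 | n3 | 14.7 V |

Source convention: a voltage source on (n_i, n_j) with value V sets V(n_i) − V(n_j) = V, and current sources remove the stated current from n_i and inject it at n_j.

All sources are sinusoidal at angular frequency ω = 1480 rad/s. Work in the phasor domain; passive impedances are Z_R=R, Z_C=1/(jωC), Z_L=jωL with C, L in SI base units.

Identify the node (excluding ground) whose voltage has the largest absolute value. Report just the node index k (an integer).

Apply KCL at each of the 5 non-ground nodes and solve the resulting linear system.
Node n1: branches {C1, R1, R3, R5, L2, C3, I5} → V_1 = -6.632+0.4584j
Node n2: branches {R2, R3, R4, L1, I2, I4, V1} → V_2 = 6.992+1.596j
Node n3: branches {R4, R5, I1, R6, C3, I5, V1} → V_3 = -7.708+1.596j
Node n4: branches {C2, R7, R8} → V_4 = -0.01128+0.005666j
Node n5: branches {C1, R1, C2, L2, R6, I2, R9, I3} → V_5 = 0.5854+1.194j
Source currents: i(V1)=-4.454+1.138j

3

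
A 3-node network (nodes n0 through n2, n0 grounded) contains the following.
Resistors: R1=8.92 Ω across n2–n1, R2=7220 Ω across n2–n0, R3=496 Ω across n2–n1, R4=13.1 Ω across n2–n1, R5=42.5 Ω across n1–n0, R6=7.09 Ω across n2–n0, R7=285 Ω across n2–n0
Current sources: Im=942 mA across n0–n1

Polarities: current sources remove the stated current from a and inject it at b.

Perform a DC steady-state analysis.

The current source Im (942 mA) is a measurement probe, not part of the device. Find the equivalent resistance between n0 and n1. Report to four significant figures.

Element admittances at DC:
  Y(R1) = 0.1121 S between n2,n1
  Y(R2) = 0.0001385 S between n2,n0
  Y(R3) = 0.002016 S between n2,n1
  Y(R4) = 0.07634 S between n2,n1
  Y(R5) = 0.02353 S between n1,n0
  Y(R6) = 0.1410 S between n2,n0
  Y(R7) = 0.003509 S between n2,n0
  Im: injects 0.942 A into n1 (from n0)
Assemble and solve the 2×2 MNA system:
  V(n1)=8.907  V(n2)=5.062

R_eq = 9.456 Ω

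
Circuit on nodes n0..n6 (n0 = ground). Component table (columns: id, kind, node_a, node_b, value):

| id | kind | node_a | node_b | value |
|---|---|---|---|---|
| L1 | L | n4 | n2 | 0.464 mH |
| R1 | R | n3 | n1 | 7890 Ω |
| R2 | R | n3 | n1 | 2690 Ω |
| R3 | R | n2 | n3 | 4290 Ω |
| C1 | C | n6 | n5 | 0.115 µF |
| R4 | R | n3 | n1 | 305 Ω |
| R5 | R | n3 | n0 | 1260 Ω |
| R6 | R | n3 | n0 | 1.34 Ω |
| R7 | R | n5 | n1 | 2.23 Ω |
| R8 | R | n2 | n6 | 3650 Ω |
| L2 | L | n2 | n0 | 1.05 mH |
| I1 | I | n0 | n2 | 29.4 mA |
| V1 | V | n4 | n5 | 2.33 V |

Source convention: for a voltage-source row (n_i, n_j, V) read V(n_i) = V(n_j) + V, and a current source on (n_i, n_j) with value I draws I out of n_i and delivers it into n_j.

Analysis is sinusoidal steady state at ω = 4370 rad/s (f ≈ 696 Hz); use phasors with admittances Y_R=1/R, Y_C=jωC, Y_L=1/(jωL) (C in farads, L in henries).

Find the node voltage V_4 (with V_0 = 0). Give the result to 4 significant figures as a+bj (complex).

0.004413+0.1932j V

Element admittances at ω=4370 rad/s:
  Y(L1) = 0.000-0.4932j S between n4,n2
  Y(R1) = 0.0001267+0.000j S between n3,n1
  Y(R2) = 0.0003717+0.000j S between n3,n1
  Y(R3) = 0.0002331+0.000j S between n2,n3
  Y(C1) = 0.000+0.0005025j S between n6,n5
  Y(R4) = 0.003279+0.000j S between n3,n1
  Y(R5) = 0.0007937+0.000j S between n3,n0
  Y(R6) = 0.7463+0.000j S between n3,n0
  Y(R7) = 0.4484+0.000j S between n5,n1
  Y(R8) = 0.0002740+0.000j S between n2,n6
  Y(L2) = 0.000-0.2179j S between n2,n0
  I1: injects 0.0294 A into n2 (from n0)
  V1: constraint V(n4)−V(n5) = 2.33
Assemble and solve the 7×7 MNA system:
  V(n1)=-2.306+0.1916j  V(n2)=0.003489+0.1747j  V(n3)=-0.01160+0.001018j  V(n4)=0.004413+0.1932j  V(n5)=-2.326+0.1932j  V(n6)=-1.800-0.7898j
  i(V1)=-0.009161+0.0004557j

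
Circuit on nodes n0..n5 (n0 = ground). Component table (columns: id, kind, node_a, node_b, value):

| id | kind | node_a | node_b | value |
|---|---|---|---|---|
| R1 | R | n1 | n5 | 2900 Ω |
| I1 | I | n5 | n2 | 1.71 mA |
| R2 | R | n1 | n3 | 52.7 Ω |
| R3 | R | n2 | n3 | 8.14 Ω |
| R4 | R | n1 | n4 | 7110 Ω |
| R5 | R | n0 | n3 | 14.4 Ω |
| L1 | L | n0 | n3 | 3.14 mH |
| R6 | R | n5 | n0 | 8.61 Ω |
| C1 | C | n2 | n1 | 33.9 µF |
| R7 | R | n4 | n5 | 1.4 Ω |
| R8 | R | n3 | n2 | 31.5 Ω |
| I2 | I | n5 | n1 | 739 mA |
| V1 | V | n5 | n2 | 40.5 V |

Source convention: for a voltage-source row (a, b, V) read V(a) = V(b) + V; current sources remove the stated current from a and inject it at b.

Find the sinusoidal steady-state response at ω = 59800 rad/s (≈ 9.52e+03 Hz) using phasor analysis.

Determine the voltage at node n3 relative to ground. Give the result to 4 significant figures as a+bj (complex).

-20.24-0.7999j V

MNA unknowns: 5 node voltages V₁..V_5 plus 1 source current (V1)
R1: Y=0.0003448+0.000j on G[1,5]
I1: z[5]−=0.00171, z[2]+=0.00171
R2: Y=0.01898+0.000j on G[1,3]
R3: Y=0.1229+0.000j on G[2,3]
R4: Y=0.0001406+0.000j on G[1,4]
R5: Y=0.06944+0.000j on G[0,3]
L1: Y=0.000-0.005326j on G[0,3]
R6: Y=0.1161+0.000j on G[5,0]
C1: Y=0.000+2.027j on G[2,1]
R7: Y=0.7143+0.000j on G[4,5]
R8: Y=0.03175+0.000j on G[3,2]
I2: z[5]−=0.739, z[1]+=0.739
V1: row V5−V2=40.5, i_V1 at 5,2
solve → V1=-28.36-0.9000j, V2=-28.36-0.4498j, V3=-20.24-0.7999j, V4=12.13-0.4498j, V5=12.14-0.4498j
aux → i_V1=-2.170+0.05202j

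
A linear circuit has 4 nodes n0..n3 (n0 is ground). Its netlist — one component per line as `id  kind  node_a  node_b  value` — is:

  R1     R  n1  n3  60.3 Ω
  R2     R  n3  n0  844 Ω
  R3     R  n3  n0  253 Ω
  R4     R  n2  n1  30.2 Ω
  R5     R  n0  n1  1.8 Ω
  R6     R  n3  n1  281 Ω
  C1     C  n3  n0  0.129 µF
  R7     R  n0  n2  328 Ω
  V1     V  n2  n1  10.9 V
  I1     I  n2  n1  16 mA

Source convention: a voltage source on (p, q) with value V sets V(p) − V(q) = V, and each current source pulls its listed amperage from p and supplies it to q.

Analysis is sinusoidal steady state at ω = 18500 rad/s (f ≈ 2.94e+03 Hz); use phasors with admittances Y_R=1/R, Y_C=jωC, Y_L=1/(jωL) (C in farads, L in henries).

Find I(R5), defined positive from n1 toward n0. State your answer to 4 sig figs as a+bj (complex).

MNA unknowns: 3 node voltages V₁..V_3 plus 1 source current (V1)
R1: Y=0.01658+0.000j on G[1,3]
R2: Y=0.001185+0.000j on G[3,0]
R3: Y=0.003953+0.000j on G[3,0]
R4: Y=0.03311+0.000j on G[2,1]
R5: Y=0.5556+0.000j on G[0,1]
R6: Y=0.003559+0.000j on G[3,1]
C1: Y=0.000+0.002387j on G[3,0]
R7: Y=0.003049+0.000j on G[0,2]
V1: row V2−V1=10.9, i_V1 at 2,1
I1: z[2]−=0.016, z[1]+=0.016
solve → V1=-0.05904+0.0001575j, V2=10.84+0.0001575j, V3=-0.04662+0.004526j
aux → i_V1=-0.4100-4.803e-07j

-0.03280+8.752e-05j A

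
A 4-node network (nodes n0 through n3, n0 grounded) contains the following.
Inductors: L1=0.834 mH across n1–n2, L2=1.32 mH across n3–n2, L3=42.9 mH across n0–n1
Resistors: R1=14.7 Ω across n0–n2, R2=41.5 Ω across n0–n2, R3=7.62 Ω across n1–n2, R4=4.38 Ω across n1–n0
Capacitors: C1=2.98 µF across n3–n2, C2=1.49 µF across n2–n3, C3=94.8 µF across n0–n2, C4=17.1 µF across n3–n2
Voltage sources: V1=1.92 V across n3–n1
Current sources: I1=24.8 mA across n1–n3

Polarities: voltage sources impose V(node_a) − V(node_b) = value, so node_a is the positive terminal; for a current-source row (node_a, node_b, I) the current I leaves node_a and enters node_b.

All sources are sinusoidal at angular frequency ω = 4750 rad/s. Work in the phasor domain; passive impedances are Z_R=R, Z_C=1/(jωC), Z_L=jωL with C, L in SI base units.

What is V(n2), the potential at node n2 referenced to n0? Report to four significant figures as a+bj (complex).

Apply KCL at each of the 3 non-ground nodes and solve the resulting linear system.
Node n1: branches {L1, R3, L3, R4, V1, I1} → V_1 = -0.2085+0.1129j
Node n2: branches {L1, R1, R2, L2, R3, C1, C2, C3, C4} → V_2 = -0.03662-0.1120j
Node n3: branches {L2, C1, C2, C4, V1, I1} → V_3 = 1.712+0.1129j
Source currents: i(V1)=0.01197+0.09970j

-0.03662-0.1120j V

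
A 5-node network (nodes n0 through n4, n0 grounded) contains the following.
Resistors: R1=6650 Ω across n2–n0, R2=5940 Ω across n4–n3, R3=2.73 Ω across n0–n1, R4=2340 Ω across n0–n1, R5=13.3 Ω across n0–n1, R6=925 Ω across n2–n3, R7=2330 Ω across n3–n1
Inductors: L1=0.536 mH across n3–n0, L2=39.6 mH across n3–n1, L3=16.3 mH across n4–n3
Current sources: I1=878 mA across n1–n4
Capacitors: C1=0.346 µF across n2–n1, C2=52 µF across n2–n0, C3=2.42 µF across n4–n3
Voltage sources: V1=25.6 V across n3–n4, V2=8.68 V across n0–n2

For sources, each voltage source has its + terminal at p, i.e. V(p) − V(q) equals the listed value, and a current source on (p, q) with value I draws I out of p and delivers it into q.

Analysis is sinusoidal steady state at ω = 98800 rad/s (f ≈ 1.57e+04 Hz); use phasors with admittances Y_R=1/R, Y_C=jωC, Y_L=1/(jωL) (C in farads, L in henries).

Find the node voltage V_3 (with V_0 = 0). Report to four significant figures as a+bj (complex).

3.539+45.05j V

Element admittances at ω=98800 rad/s:
  Y(R1) = 0.0001504+0.000j S between n2,n0
  Y(L1) = 0.000-0.01888j S between n3,n0
  Y(R2) = 0.0001684+0.000j S between n4,n3
  Y(L2) = 0.000-0.0002556j S between n3,n1
  Y(L3) = 0.000-0.0006209j S between n4,n3
  I1: injects 0.878 A into n4 (from n1)
  Y(R3) = 0.3663+0.000j S between n0,n1
  Y(C1) = 0.000+0.03418j S between n2,n1
  Y(R4) = 0.0004274+0.000j S between n0,n1
  Y(R5) = 0.07519+0.000j S between n0,n1
  Y(C2) = 0.000+5.138j S between n2,n0
  Y(C3) = 0.000+0.2391j S between n4,n3
  Y(R6) = 0.001081+0.000j S between n2,n3
  Y(R7) = 0.0004292+0.000j S between n3,n1
  V1: constraint V(n3)−V(n4) = 25.6
  V2: constraint V(n0)−V(n2) = 8.68
Assemble and solve the 6×6 MNA system:
  V(n1)=-1.992-0.4763j  V(n2)=-8.680+0.000j  V(n3)=3.539+45.05j  V(n4)=-22.06+45.05j
  i(V1)=-0.8823-6.105j  i(V2)=-0.03080-44.87j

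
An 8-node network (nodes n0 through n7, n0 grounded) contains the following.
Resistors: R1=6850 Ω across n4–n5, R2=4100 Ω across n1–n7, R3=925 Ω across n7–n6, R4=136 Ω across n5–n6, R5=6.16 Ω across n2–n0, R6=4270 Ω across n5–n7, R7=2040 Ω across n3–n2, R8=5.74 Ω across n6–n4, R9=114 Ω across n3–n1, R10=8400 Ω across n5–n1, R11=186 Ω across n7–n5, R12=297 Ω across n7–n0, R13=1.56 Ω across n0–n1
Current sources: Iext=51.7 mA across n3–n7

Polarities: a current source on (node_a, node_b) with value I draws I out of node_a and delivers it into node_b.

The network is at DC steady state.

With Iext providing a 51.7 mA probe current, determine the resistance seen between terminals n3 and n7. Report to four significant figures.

R_eq = 377.4 Ω

Element admittances at DC:
  Y(R1) = 0.0001460 S between n4,n5
  Y(R2) = 0.0002439 S between n1,n7
  Y(R3) = 0.001081 S between n7,n6
  Y(R4) = 0.007353 S between n5,n6
  Y(R5) = 0.1623 S between n2,n0
  Y(R6) = 0.0002342 S between n5,n7
  Y(R7) = 0.0004902 S between n3,n2
  Y(R8) = 0.1742 S between n6,n4
  Y(R9) = 0.008772 S between n3,n1
  Y(R10) = 0.0001190 S between n5,n1
  Y(R11) = 0.005376 S between n7,n5
  Y(R12) = 0.003367 S between n7,n0
  Y(R13) = 0.6410 S between n0,n1
  Iext: injects 0.0517 A into n7 (from n3)
Assemble and solve the 7×7 MNA system:
  V(n1)=-0.06850  V(n2)=-0.01700  V(n3)=-5.648  V(n4)=13.64  V(n5)=13.61  V(n6)=13.64  V(n7)=13.86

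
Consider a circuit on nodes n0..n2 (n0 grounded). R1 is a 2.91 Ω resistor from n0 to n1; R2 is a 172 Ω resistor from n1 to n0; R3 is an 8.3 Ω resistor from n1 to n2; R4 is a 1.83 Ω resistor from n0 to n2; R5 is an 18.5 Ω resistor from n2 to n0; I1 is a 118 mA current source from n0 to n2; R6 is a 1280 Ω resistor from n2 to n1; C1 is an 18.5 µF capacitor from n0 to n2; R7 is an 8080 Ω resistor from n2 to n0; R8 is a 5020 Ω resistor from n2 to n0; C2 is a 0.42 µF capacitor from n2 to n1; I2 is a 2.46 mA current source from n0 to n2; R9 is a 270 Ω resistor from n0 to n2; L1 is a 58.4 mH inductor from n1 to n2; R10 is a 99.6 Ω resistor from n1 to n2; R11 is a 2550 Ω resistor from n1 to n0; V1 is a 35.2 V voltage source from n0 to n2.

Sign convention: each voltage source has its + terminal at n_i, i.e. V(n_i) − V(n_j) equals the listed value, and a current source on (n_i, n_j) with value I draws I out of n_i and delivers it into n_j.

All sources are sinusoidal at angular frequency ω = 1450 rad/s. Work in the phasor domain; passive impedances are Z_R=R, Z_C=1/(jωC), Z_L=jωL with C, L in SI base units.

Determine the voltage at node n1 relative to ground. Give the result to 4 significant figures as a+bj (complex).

-9.620+0.5955j V

Apply KCL at each of the 2 non-ground nodes and solve the resulting linear system.
Node n1: branches {R1, R2, R3, R6, C2, L1, R10, R11} → V_1 = -9.620+0.5955j
Node n2: branches {R3, R4, R5, I1, R6, C1, R7, R8, C2, I2, R9, L1, R10, V1} → V_2 = -35.20+0.000j
Source currents: i(V1)=-24.77-0.7359j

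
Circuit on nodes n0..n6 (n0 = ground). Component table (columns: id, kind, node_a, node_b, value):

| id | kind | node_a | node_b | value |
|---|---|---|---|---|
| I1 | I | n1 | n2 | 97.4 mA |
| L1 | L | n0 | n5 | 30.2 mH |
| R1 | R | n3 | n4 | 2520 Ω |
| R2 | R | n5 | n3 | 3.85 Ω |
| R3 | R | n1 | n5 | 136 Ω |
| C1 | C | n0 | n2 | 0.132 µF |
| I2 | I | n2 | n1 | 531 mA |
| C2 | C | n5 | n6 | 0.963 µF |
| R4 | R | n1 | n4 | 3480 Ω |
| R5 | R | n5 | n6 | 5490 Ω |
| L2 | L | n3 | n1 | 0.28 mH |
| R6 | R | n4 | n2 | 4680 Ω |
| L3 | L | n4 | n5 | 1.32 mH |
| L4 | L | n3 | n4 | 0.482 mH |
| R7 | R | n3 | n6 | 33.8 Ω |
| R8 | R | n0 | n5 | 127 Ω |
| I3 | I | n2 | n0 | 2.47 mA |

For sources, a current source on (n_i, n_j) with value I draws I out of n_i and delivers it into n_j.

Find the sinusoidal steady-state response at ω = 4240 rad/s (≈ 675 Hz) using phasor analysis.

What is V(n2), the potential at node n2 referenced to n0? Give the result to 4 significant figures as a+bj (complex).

-246.5+678.9j V

Apply KCL at each of the 6 non-ground nodes and solve the resulting linear system.
Node n1: branches {I1, R3, I2, R4, L2} → V_1 = 16.48+34.17j
Node n2: branches {I1, C1, I2, R6, I3} → V_2 = -246.5+678.9j
Node n3: branches {R1, R2, L2, L4, R7} → V_3 = 16.47+33.67j
Node n4: branches {R1, R4, R6, L3, L4} → V_4 = 15.98+33.35j
Node n5: branches {L1, R2, R3, C2, R5, L3, R8} → V_5 = 15.41+32.80j
Node n6: branches {C2, R5, R7} → V_6 = 16.56+33.50j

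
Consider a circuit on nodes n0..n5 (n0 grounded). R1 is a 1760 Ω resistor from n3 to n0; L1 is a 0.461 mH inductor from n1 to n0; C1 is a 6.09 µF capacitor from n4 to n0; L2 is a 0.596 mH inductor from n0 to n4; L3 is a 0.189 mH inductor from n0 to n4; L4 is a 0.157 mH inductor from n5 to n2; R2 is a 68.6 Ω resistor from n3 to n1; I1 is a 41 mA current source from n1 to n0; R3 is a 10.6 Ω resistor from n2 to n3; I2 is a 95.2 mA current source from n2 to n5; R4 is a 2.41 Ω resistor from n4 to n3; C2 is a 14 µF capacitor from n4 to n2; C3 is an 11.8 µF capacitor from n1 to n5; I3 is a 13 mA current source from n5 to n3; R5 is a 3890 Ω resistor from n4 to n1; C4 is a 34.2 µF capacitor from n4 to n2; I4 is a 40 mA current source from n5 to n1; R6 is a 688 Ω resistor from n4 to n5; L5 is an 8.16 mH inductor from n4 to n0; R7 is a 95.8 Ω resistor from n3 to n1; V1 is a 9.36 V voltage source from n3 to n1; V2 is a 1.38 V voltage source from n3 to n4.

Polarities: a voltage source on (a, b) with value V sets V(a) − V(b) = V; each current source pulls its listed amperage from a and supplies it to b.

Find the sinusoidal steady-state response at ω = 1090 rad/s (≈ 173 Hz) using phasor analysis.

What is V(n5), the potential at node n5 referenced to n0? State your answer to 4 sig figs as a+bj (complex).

Apply KCL at each of the 5 non-ground nodes and solve the resulting linear system.
Node n1: branches {L1, R2, I1, C3, R5, I4, R7, V1} → V_1 = -6.109-0.005047j
Node n2: branches {L4, R3, I2, C2, C4} → V_2 = 1.920-1.113j
Node n3: branches {R1, R2, R3, R4, I3, R7, V1, V2} → V_3 = 3.251-0.005047j
Node n4: branches {C1, L2, L3, R4, C2, R5, C4, R6, L5, V2} → V_4 = 1.871-0.005047j
Node n5: branches {L4, I2, C3, I3, I4, R6} → V_5 = 1.938-1.108j
Source currents: i(V1)=-0.2594+12.05j, i(V2)=-0.6617-12.16j

1.938-1.108j V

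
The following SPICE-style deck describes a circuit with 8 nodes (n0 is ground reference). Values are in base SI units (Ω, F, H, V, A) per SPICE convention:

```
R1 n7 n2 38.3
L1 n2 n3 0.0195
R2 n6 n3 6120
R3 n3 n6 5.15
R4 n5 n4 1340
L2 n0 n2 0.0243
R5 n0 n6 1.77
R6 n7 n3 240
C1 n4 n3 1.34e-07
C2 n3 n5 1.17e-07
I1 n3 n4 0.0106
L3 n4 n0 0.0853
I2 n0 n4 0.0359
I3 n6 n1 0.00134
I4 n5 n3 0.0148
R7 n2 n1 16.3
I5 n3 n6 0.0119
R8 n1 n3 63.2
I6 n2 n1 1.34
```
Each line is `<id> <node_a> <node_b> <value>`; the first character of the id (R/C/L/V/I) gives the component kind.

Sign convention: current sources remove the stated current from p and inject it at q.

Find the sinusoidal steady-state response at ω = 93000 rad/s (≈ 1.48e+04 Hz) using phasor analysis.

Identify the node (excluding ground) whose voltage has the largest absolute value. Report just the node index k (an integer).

2

Element admittances at ω=93000 rad/s:
  Y(R1) = 0.02611+0.000j S between n7,n2
  Y(L1) = 0.000-0.0005514j S between n2,n3
  Y(R2) = 0.0001634+0.000j S between n6,n3
  Y(R3) = 0.1942+0.000j S between n3,n6
  Y(R4) = 0.0007463+0.000j S between n5,n4
  Y(L2) = 0.000-0.0004425j S between n0,n2
  Y(R5) = 0.5650+0.000j S between n0,n6
  Y(R6) = 0.004167+0.000j S between n7,n3
  Y(C1) = 0.000+0.01246j S between n4,n3
  Y(C2) = 0.000+0.01088j S between n3,n5
  I1: injects 0.0106 A into n4 (from n3)
  Y(L3) = 0.000-0.0001261j S between n4,n0
  I2: injects 0.0359 A into n4 (from n0)
  I3: injects 0.00134 A into n1 (from n6)
  I4: injects 0.0148 A into n3 (from n5)
  Y(R7) = 0.06135+0.000j S between n2,n1
  I5: injects 0.0119 A into n6 (from n3)
  Y(R8) = 0.01582+0.000j S between n1,n3
  I6: injects 1.34 A into n1 (from n2)
Assemble and solve the 7×7 MNA system:
  V(n1)=4.180-0.8698j  V(n2)=-16.66-1.081j  V(n3)=0.2005-0.05053j  V(n4)=0.5078-3.781j  V(n5)=-0.1455+1.265j  V(n6)=0.06523-0.01293j  V(n7)=-14.34-0.9393j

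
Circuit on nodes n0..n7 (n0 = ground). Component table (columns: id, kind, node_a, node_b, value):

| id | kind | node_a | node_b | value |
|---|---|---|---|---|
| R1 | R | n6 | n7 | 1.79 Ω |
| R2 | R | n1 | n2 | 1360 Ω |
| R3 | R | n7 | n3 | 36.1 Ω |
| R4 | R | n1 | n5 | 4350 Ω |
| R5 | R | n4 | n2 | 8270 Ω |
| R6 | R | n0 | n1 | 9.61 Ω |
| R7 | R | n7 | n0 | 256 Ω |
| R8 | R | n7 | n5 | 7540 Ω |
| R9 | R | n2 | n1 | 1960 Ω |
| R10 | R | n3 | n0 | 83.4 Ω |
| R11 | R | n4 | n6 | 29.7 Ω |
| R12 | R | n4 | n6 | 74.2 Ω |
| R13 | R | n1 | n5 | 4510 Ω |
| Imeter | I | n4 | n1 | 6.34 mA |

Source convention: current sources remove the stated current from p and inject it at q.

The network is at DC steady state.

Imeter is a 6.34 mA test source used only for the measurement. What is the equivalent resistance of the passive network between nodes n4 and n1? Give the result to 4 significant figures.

Apply KCL at each of the 7 non-ground nodes and solve the resulting linear system.
Node n1: branches {R2, R4, R6, R9, R13, Imeter} → V_1 = 0.05962
Node n2: branches {R2, R5, R9} → V_2 = -0.003129
Node n3: branches {R3, R10} → V_3 = -0.3527
Node n4: branches {R5, R11, R12, Imeter} → V_4 = -0.6495
Node n5: branches {R4, R8, R13} → V_5 = -0.06865
Node n6: branches {R1, R11, R12} → V_6 = -0.5166
Node n7: branches {R1, R3, R7, R8} → V_7 = -0.5054

R_eq = 111.8 Ω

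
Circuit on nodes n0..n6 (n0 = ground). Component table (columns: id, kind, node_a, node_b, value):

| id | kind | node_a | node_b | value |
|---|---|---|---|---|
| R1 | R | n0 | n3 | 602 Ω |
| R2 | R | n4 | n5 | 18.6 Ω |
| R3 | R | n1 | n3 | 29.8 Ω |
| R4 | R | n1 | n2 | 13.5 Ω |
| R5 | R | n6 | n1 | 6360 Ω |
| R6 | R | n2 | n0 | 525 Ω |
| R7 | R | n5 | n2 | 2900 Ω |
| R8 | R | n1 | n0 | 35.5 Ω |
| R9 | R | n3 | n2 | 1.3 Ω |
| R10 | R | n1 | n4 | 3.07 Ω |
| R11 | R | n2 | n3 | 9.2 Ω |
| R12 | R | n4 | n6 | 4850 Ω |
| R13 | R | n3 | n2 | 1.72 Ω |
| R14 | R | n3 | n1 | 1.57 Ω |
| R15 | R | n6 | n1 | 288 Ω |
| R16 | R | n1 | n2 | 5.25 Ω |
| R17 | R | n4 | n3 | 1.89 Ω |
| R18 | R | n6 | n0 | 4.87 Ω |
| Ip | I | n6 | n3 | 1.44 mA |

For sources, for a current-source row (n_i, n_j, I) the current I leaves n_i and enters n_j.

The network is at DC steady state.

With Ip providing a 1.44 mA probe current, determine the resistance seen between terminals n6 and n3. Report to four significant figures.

Apply KCL at each of the 6 non-ground nodes and solve the resulting linear system.
Node n1: branches {R3, R4, R5, R8, R10, R14, R15, R16} → V_1 = 0.03971
Node n2: branches {R4, R6, R7, R9, R11, R13, R16} → V_2 = 0.04067
Node n3: branches {R1, R3, R9, R11, R13, R14, R17, Ip} → V_3 = 0.04089
Node n4: branches {R2, R10, R12, R17} → V_4 = 0.04043
Node n5: branches {R2, R7} → V_5 = 0.04043
Node n6: branches {R5, R12, R15, R18, Ip} → V_6 = -0.006155

R_eq = 32.67 Ω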